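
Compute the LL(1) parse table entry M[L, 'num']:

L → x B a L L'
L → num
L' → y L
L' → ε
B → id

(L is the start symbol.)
To find M[L, 'num'], we find productions for L where 'num' is in the predict set (PREDICT(N → α) = (FIRST(α) \ {ε}) ∪ (FOLLOW(N) if α ⇒* ε)).

L → x B a L L': PREDICT = { 'x' }
L → num: PREDICT = { 'num' }
  'num' is in predict set, so this production goes in M[L, 'num']

M[L, 'num'] = L → num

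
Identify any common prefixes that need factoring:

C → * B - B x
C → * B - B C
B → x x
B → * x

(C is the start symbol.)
Yes, C has productions with common prefix '* B - B'

Left-factoring is needed when two productions for the same non-terminal
share a common prefix on the right-hand side.

Productions for C:
  C → * B - B x
  C → * B - B C
Productions for B:
  B → x x
  B → * x

Found common prefix '* B - B' in productions for C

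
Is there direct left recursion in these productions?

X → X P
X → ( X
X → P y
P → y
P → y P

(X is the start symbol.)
Direct left recursion occurs when N → N α for some non-terminal N (the right-hand side begins with the left-hand side itself).

X → X P: LEFT RECURSIVE (starts with X)
X → ( X: starts with '('
X → P y: starts with P
P → y: starts with y
P → y P: starts with y

The grammar has direct left recursion on: X.

Answer: Yes, X is left-recursive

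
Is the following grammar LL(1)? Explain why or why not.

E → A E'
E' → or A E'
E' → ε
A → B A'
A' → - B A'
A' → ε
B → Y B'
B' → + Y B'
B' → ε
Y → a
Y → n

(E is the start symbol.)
Relevant sets:
  FOLLOW(E') = { $ }
  FOLLOW(A') = { $, 'or' }
  FOLLOW(B') = { $, '-', 'or' }

For E':
  PREDICT(E' → or A E') = { 'or' }
  PREDICT(E' → ε) = { $ }
For A':
  PREDICT(A' → '-' B A') = { '-' }
  PREDICT(A' → ε) = { $, 'or' }
For B':
  PREDICT(B' → '+' Y B') = { '+' }
  PREDICT(B' → ε) = { $, '-', 'or' }
For Y:
  PREDICT(Y → a) = { 'a' }
  PREDICT(Y → n) = { 'n' }
E, A, B have a single production, so nothing to check there.

All predict sets are disjoint. The grammar IS LL(1).

Answer: Yes, the grammar is LL(1).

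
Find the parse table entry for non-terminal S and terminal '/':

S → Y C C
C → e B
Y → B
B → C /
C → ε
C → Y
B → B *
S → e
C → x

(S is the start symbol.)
To find M[S, '/'], we find productions for S where '/' is in the predict set (PREDICT(N → α) = (FIRST(α) \ {ε}) ∪ (FOLLOW(N) if α ⇒* ε)).

Relevant sets:
  FIRST(Y) = { '/', 'e', 'x' }

S → Y C C: PREDICT = { '/', 'e', 'x' }
  '/' is in predict set, so this production goes in M[S, '/']
S → e: PREDICT = { 'e' }

M[S, '/'] = S → Y C C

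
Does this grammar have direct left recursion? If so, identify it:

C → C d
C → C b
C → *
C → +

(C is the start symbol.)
Yes, C is left-recursive

Direct left recursion occurs when N → N α for some non-terminal N (the right-hand side begins with the left-hand side itself).

C → C d: LEFT RECURSIVE (starts with C)
C → C b: LEFT RECURSIVE (starts with C)
C → *: starts with '*'
C → +: starts with '+'

The grammar has direct left recursion on: C.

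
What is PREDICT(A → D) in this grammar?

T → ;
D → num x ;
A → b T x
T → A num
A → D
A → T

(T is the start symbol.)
PREDICT(A → D) = (FIRST(RHS) \ {ε}) ∪ (FOLLOW(A) if ε ∈ FIRST(RHS), i.e. RHS ⇒* ε)
FIRST(D) = { 'num' }
FIRST(D) = { 'num' }
ε ∉ FIRST(D), so FOLLOW(A) is not added.
PREDICT(A → D) = { 'num' }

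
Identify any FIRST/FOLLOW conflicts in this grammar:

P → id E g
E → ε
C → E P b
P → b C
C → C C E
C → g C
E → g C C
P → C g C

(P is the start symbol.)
Yes. E → g C C with FOLLOW(E) on { 'g' }

A FIRST/FOLLOW conflict occurs when a non-terminal N has a nullable alternative N → β (β ⇒* ε) and another alternative N → α with FIRST(α) ∩ FOLLOW(N) ≠ ∅: on such a lookahead the parser cannot decide between expanding α and letting N vanish via β.

Nullable non-terminals: E.

E: nullable alternative(s) E → ε; FOLLOW(E) = { $, 'b', 'g', 'id' }
  E → ε: FIRST \ {ε} = { } — this is the only nullable alternative, skip
  E → g C C: FIRST \ {ε} = { 'g' } — overlaps FOLLOW(E) on { 'g' }: CONFLICT

C, P have no nullable alternative, so no FIRST/FOLLOW check is needed there.

So the grammar has 1 FIRST/FOLLOW conflict (marked CONFLICT above).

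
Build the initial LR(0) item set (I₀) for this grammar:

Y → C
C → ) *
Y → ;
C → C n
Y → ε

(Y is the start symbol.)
First, augment the grammar with Y' → Y
I₀ = CLOSURE({ [Y' → . Y] }):
  [Y' → . Y] has the dot before Y: add [Y → . C], [Y → . ;], [Y → .]
  [Y → . C] has the dot before C: add [C → . ) *], [C → . C n]
No further items can be added.

I₀ = { [C → . ) *], [C → . C n], [Y → . ;], [Y → . C], [Y → .], [Y' → . Y] }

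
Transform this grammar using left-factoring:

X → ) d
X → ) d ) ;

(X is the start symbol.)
X → ) d X'
X' → ε
X' → ) ;

Left-factoring transforms A → αβ₁ | αβ₂ into A → αA' and A' → β₁ | β₂
(α is the longest common prefix among the alternatives). Repeat until
no nonterminal has two alternatives with a common prefix.

Round 1: X has alternatives sharing prefix ') d'. Introduce X': X → ) d X'
  Add: X' → ε
  Add: X' → ) ;

No remaining common prefixes — done.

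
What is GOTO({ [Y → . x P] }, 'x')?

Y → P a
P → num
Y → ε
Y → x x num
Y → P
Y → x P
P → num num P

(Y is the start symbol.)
GOTO(I, 'x') = CLOSURE({ [A → αX.β] : [A → α.Xβ] ∈ I, X = 'x' })

Items with dot before 'x', with the dot advanced:
  [Y → . x P] → [Y → x . P]
Closure of the advanced items:
  [Y → x . P] has the dot before P: add [P → . num], [P → . num num P]

GOTO = { [P → . num num P], [P → . num], [Y → x . P] }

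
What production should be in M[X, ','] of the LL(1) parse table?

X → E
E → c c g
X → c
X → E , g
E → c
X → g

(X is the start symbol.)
To find M[X, ','], we find productions for X where ',' is in the predict set (PREDICT(N → α) = (FIRST(α) \ {ε}) ∪ (FOLLOW(N) if α ⇒* ε)).

Relevant sets:
  FIRST(E) = { 'c' }

X → E: PREDICT = { 'c' }
X → c: PREDICT = { 'c' }
X → E , g: PREDICT = { 'c' }
X → g: PREDICT = { 'g' }

M[X, ','] is empty (no production applies)

Answer: Empty (error entry)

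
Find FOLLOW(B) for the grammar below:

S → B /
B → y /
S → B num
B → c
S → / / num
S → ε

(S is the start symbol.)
To compute FOLLOW(B), find every occurrence of B on a right-hand side N → α B β: add FIRST(β) \ {ε}, and if β is empty or nullable also add FOLLOW(N). Iterate to a fixed point.

In S → B /: B is followed by '/', add FIRST('/') \ {ε} = { '/' }
In S → B num: B is followed by num, add FIRST(num) \ {ε} = { 'num' }

Taking the union: FOLLOW(B) = { '/', 'num' }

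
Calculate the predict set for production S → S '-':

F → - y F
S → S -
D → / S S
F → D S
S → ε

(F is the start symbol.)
{ '-' }

PREDICT(S → S '-') = (FIRST(RHS) \ {ε}) ∪ (FOLLOW(S) if ε ∈ FIRST(RHS), i.e. RHS ⇒* ε)
FIRST(S) = { '-', ε }
FIRST(S '-') = { '-' }
ε ∉ FIRST(S '-'), so FOLLOW(S) is not added.
PREDICT(S → S '-') = { '-' }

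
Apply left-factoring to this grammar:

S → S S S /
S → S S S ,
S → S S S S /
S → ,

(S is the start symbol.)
Left-factoring transforms A → αβ₁ | αβ₂ into A → αA' and A' → β₁ | β₂
(α is the longest common prefix among the alternatives). Repeat until
no nonterminal has two alternatives with a common prefix.

Round 1: S has alternatives sharing prefix 'S S S'. Introduce S': S → S S S S'
  Add: S' → /
  Add: S' → ,
  Add: S' → S /

No remaining common prefixes — done.

Resulting grammar:
S → S S S S'
S' → /
S' → ,
S' → S /
S → ,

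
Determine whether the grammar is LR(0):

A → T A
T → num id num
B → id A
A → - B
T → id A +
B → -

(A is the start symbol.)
Augment with A' → A and build the canonical LR(0) collection (I0 = CLOSURE({[A' → . A]}), then GOTO on every symbol after a dot until no new states appear). It has 15 states:
  I0: { [A → . - B], [A → . T A], [A' → . A], [T → . id A +], [T → . num id num] }  — shift
  I1: { [A → - . B], [B → . -], [B → . id A] }  — shift
  I2: { [A' → A .] }  — accept
  I3: { [A → . - B], [A → . T A], [A → T . A], [T → . id A +], [T → . num id num] }  — shift
  I4: { [A → . - B], [A → . T A], [T → . id A +], [T → . num id num], [T → id . A +] }  — shift
  I5: { [T → num . id num] }  — shift
  I6: { [T → num id . num] }  — shift
  I7: { [T → num id num .] }  — reduce
  I8: { [T → id A . +] }  — shift
  I9: { [T → id A + .] }  — reduce
  I10: { [A → T A .] }  — reduce
  I11: { [B → - .] }  — reduce
  I12: { [A → - B .] }  — reduce
  I13: { [A → . - B], [A → . T A], [B → id . A], [T → . id A +], [T → . num id num] }  — shift
  I14: { [B → id A .] }  — reduce

Every state is either a pure shift/goto state or contains exactly one complete item and nothing to shift — no conflicts. The grammar is LR(0).

Answer: Yes, the grammar is LR(0)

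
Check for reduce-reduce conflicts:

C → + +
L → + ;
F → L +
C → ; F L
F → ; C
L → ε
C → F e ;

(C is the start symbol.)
No reduce-reduce conflicts

A reduce-reduce conflict occurs when an LR(0) state has two complete items [A → α .] and [B → β .] — both call for a reduction, and with no lookahead the parser cannot choose between them.

Augment with C' → C and build the canonical LR(0) collection (I0 = CLOSURE({[C' → . C]}), then GOTO on every symbol after a dot until no new states appear). It has 15 states:
  I0: { [C → . + +], [C → . ; F L], [C → . F e ;], [C' → . C], [F → . ; C], [F → . L +], [L → . + ;], [L → .] }  — shift, reduce
  I1: { [C → + . +], [L → + . ;] }  — shift
  I2: { [C → . + +], [C → . ; F L], [C → . F e ;], [C → ; . F L], [F → . ; C], [F → . L +], [F → ; . C], [L → . + ;], [L → .] }  — shift, reduce
  I3: { [C' → C .] }  — accept
  I4: { [C → F . e ;] }  — shift
  I5: { [F → L . +] }  — shift
  I6: { [F → L + .] }  — reduce
  I7: { [C → F e . ;] }  — shift
  I8: { [C → F e ; .] }  — reduce
  I9: { [F → ; C .] }  — reduce
  I10: { [C → ; F . L], [C → F . e ;], [L → . + ;], [L → .] }  — shift, reduce
  I11: { [L → + . ;] }  — shift
  I12: { [C → ; F L .] }  — reduce
  I13: { [L → + ; .] }  — reduce
  I14: { [C → + + .] }  — reduce

No state contains more than one complete item.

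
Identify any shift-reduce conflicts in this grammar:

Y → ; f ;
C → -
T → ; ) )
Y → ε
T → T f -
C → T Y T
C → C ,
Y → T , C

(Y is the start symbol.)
A shift-reduce conflict occurs when an LR(0) state has both:
  - a complete (reduce) item [A → α .] (dot at the end), and
  - a shift item [B → β . c γ] (dot before a terminal).

Augment with Y' → Y and build the canonical LR(0) collection (I0 = CLOSURE({[Y' → . Y]}), then GOTO on every symbol after a dot until no new states appear). It has 18 states:
  I0: { [T → . ; ) )], [T → . T f -], [Y → . ; f ;], [Y → . T , C], [Y → .], [Y' → . Y] }  — shift, reduce
  I1: { [T → ; . ) )], [Y → ; . f ;] }  — shift
  I2: { [T → T . f -], [Y → T . , C] }  — shift
  I3: { [Y' → Y .] }  — accept
  I4: { [C → . -], [C → . C ,], [C → . T Y T], [T → . ; ) )], [T → . T f -], [Y → T , . C] }  — shift
  I5: { [T → T f . -] }  — shift
  I6: { [T → T f - .] }  — reduce
  I7: { [C → - .] }  — reduce
  I8: { [T → ; . ) )] }  — shift
  I9: { [C → C . ,], [Y → T , C .] }  — shift, reduce
  I10: { [C → T . Y T], [T → . ; ) )], [T → . T f -], [T → T . f -], [Y → . ; f ;], [Y → . T , C], [Y → .] }  — shift, reduce
  I11: { [C → T Y . T], [T → . ; ) )], [T → . T f -] }  — shift
  I12: { [C → T Y T .], [T → T . f -] }  — shift, reduce
  I13: { [C → C , .] }  — reduce
  I14: { [T → ; ) . )] }  — shift
  I15: { [T → ; ) ) .] }  — reduce
  I16: { [Y → ; f . ;] }  — shift
  I17: { [Y → ; f ; .] }  — reduce

I0 contains reduce item [Y → .] and shift items [T → . ; ) )], [Y → . ; f ;] — shift-reduce conflict.
I9 contains reduce item [Y → T , C .] and shift item [C → C . ,] — shift-reduce conflict.
I10 contains reduce item [Y → .] and shift items [T → . ; ) )], [T → T . f -], [Y → . ; f ;] — shift-reduce conflict.
I12 contains reduce item [C → T Y T .] and shift item [T → T . f -] — shift-reduce conflict.

Answer: Yes — I0: [Y → .] vs [T → . ; ) )]; I9: [Y → T , C .] vs [C → C . ,]; I10: [Y → .] vs [T → . ; ) )]; I12: [C → T Y T .] vs [T → T . f -]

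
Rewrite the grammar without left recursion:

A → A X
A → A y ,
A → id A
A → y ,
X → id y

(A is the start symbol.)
A is directly left-recursive. The standard transformation for
  A → A α₁ | ... | A α_m | β₁ | ... | β_n
is
  A  → β₁ A' | ... | β_n A'
  A' → α₁ A' | ... | α_m A' | ε

A → id A becomes A → id A A'
A → y , becomes A → y , A'
A → A X becomes A' → X A'
A → A y , becomes A' → y , A'
Add A' → ε

Productions for other non-terminals are unchanged:
  X → id y

Resulting grammar:
A → id A A'
A → y , A'
A' → X A'
A' → y , A'
A' → ε
X → id y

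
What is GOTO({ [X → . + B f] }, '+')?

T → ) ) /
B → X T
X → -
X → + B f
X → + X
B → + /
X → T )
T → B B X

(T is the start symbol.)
{ [B → . + /], [B → . X T], [T → . ) ) /], [T → . B B X], [X → + . B f], [X → . + B f], [X → . + X], [X → . -], [X → . T )] }

GOTO(I, '+') = CLOSURE({ [A → αX.β] : [A → α.Xβ] ∈ I, X = '+' })

Items with dot before '+', with the dot advanced:
  [X → . + B f] → [X → + . B f]
Closure of the advanced items:
  [X → + . B f] has the dot before B: add [B → . X T], [B → . + /]
  [B → . X T] has the dot before X: add [X → . -], [X → . + B f], [X → . + X], [X → . T )]
  [X → . T )] has the dot before T: add [T → . ) ) /], [T → . B B X]

GOTO = { [B → . + /], [B → . X T], [T → . ) ) /], [T → . B B X], [X → + . B f], [X → . + B f], [X → . + X], [X → . -], [X → . T )] }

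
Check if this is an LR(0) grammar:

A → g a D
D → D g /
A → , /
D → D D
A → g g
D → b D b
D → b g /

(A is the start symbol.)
Augment with A' → A and build the canonical LR(0) collection (I0 = CLOSURE({[A' → . A]}), then GOTO on every symbol after a dot until no new states appear). It has 16 states:
  I0: { [A → . , /], [A → . g a D], [A → . g g], [A' → . A] }  — shift
  I1: { [A → , . /] }  — shift
  I2: { [A' → A .] }  — accept
  I3: { [A → g . a D], [A → g . g] }  — shift
  I4: { [A → g a . D], [D → . D D], [D → . D g /], [D → . b D b], [D → . b g /] }  — shift
  I5: { [A → g g .] }  — reduce
  I6: { [A → g a D .], [D → . D D], [D → . D g /], [D → . b D b], [D → . b g /], [D → D . D], [D → D . g /] }  — shift, reduce
  I7: { [D → . D D], [D → . D g /], [D → . b D b], [D → . b g /], [D → b . D b], [D → b . g /] }  — shift
  I8: { [D → . D D], [D → . D g /], [D → . b D b], [D → . b g /], [D → D . D], [D → D . g /], [D → b D . b] }  — shift
  I9: { [D → b g . /] }  — shift
  I10: { [D → b g / .] }  — reduce
  I11: { [D → . D D], [D → . D g /], [D → . b D b], [D → . b g /], [D → D . D], [D → D . g /], [D → D D .] }  — shift, reduce
  I12: { [D → . D D], [D → . D g /], [D → . b D b], [D → . b g /], [D → b . D b], [D → b . g /], [D → b D b .] }  — shift, reduce
  I13: { [D → D g . /] }  — shift
  I14: { [D → D g / .] }  — reduce
  I15: { [A → , / .] }  — reduce

Conflict in state I6:
  Shift-reduce conflict between [A → g a D .] and [D → D . g /]
So the grammar is NOT LR(0).

Answer: No. Shift-reduce conflict between [A → g a D .] and [D → D . g /]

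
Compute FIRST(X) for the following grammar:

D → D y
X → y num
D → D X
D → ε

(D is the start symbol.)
To compute FIRST(X), examine every production with X on the left-hand side, reading each right-hand side left to right until a non-nullable symbol is reached.

From X → y num:
  - y is a terminal: add 'y' and stop

Collecting: FIRST(X) = { 'y' }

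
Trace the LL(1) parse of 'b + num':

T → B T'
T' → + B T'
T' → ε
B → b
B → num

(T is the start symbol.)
Stack is shown with the top on the left.

Stack     Input      Action
---------------------------
T $       b + num $  output T → B T'
B T' $    b + num $  output B → b
b T' $    b + num $  match 'b'
T' $      + num $    output T' → + B T'
+ B T' $  + num $    match '+'
B T' $    num $      output B → num
num T' $  num $      match 'num'
T' $      $          output T' → ε
$         $          accept

The string is accepted.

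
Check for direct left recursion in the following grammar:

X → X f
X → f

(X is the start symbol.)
Yes, X is left-recursive

Direct left recursion occurs when N → N α for some non-terminal N (the right-hand side begins with the left-hand side itself).

X → X f: LEFT RECURSIVE (starts with X)
X → f: starts with f

The grammar has direct left recursion on: X.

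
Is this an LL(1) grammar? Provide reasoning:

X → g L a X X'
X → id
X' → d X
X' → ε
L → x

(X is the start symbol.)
No. Predict set conflict for X': { 'd' }

Relevant sets:
  FOLLOW(X') = { $, 'd' }

For X:
  PREDICT(X → g L a X X') = { 'g' }
  PREDICT(X → id) = { 'id' }
For X':
  PREDICT(X' → d X) = { 'd' }
  PREDICT(X' → ε) = { $, 'd' }
L has a single production, so nothing to check there.

Conflict found: Predict set conflict for X': { 'd' }
The grammar is NOT LL(1).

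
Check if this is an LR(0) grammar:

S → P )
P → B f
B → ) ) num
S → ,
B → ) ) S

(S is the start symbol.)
A grammar is LR(0) if no state in the canonical LR(0) collection has:
  - both a shift item (dot before a terminal) and a complete item (shift-reduce conflict), or
  - two or more complete items (reduce-reduce conflict; the accept item [S' → S .] counts as a complete item here).

Augment with S' → S and build the canonical LR(0) collection (I0 = CLOSURE({[S' → . S]}), then GOTO on every symbol after a dot until no new states appear). It has 11 states:
  I0: { [B → . ) ) S], [B → . ) ) num], [P → . B f], [S → . ,], [S → . P )], [S' → . S] }  — shift
  I1: { [B → ) . ) S], [B → ) . ) num] }  — shift
  I2: { [S → , .] }  — reduce
  I3: { [P → B . f] }  — shift
  I4: { [S → P . )] }  — shift
  I5: { [S' → S .] }  — accept
  I6: { [S → P ) .] }  — reduce
  I7: { [P → B f .] }  — reduce
  I8: { [B → ) ) . S], [B → ) ) . num], [B → . ) ) S], [B → . ) ) num], [P → . B f], [S → . ,], [S → . P )] }  — shift
  I9: { [B → ) ) S .] }  — reduce
  I10: { [B → ) ) num .] }  — reduce

Every state is either a pure shift/goto state or contains exactly one complete item and nothing to shift — no conflicts. The grammar is LR(0).

Answer: Yes, the grammar is LR(0)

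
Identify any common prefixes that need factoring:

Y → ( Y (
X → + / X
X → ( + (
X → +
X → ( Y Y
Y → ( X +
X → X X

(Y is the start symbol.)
Yes, Y has productions with common prefix '('; X has productions with common prefix '+'; X has productions with common prefix '('

Left-factoring is needed when two productions for the same non-terminal
share a common prefix on the right-hand side.

Productions for Y:
  Y → ( Y (
  Y → ( X +
Productions for X:
  X → + / X
  X → ( + (
  X → +
  X → ( Y Y
  X → X X

Found common prefix '(' in productions for Y
Found common prefix '+' in productions for X
Found common prefix '(' in productions for X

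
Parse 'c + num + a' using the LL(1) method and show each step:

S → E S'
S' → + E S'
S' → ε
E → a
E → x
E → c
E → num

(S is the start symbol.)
Stack is shown with the top on the left.

Stack     Input          Action
-------------------------------
S $       c + num + a $  output S → E S'
E S' $    c + num + a $  output E → c
c S' $    c + num + a $  match 'c'
S' $      + num + a $    output S' → + E S'
+ E S' $  + num + a $    match '+'
E S' $    num + a $      output E → num
num S' $  num + a $      match 'num'
S' $      + a $          output S' → + E S'
+ E S' $  + a $          match '+'
E S' $    a $            output E → a
a S' $    a $            match 'a'
S' $      $              output S' → ε
$         $              accept

The string is accepted.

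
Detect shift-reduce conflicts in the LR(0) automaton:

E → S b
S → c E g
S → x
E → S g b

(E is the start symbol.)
No shift-reduce conflicts

A shift-reduce conflict occurs when an LR(0) state has both:
  - a complete (reduce) item [A → α .] (dot at the end), and
  - a shift item [B → β . c γ] (dot before a terminal).

Augment with E' → E and build the canonical LR(0) collection (I0 = CLOSURE({[E' → . E]}), then GOTO on every symbol after a dot until no new states appear). It has 10 states:
  I0: { [E → . S b], [E → . S g b], [E' → . E], [S → . c E g], [S → . x] }  — shift
  I1: { [E' → E .] }  — accept
  I2: { [E → S . b], [E → S . g b] }  — shift
  I3: { [E → . S b], [E → . S g b], [S → . c E g], [S → . x], [S → c . E g] }  — shift
  I4: { [S → x .] }  — reduce
  I5: { [S → c E . g] }  — shift
  I6: { [S → c E g .] }  — reduce
  I7: { [E → S b .] }  — reduce
  I8: { [E → S g . b] }  — shift
  I9: { [E → S g b .] }  — reduce

No state contains both a complete item and a shift item.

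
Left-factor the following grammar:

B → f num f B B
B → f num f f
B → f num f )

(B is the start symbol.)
Left-factoring transforms A → αβ₁ | αβ₂ into A → αA' and A' → β₁ | β₂
(α is the longest common prefix among the alternatives). Repeat until
no nonterminal has two alternatives with a common prefix.

Round 1: B has alternatives sharing prefix 'f num f'. Introduce B': B → f num f B'
  Add: B' → B B
  Add: B' → f
  Add: B' → )

No remaining common prefixes — done.

Resulting grammar:
B → f num f B'
B' → B B
B' → f
B' → )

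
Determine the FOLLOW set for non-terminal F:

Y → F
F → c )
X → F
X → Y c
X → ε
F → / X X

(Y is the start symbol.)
{ $, '/', 'c' }

In Y → F: F is at the end, add FOLLOW(Y)
In X → F: F is at the end, add FOLLOW(X)

The FOLLOW sets referred to above (computed the same way, to a fixed point):
  FOLLOW(Y) = { $, 'c' }
  FOLLOW(X) = { $, '/', 'c' }

Taking the union: FOLLOW(F) = { $, '/', 'c' }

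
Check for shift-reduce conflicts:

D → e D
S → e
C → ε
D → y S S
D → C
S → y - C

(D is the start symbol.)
Yes — I0: [C → .] vs [D → . e D]; I3: [C → .] vs [D → . e D]

A shift-reduce conflict occurs when an LR(0) state has both:
  - a complete (reduce) item [A → α .] (dot at the end), and
  - a shift item [B → β . c γ] (dot before a terminal).

Augment with D' → D and build the canonical LR(0) collection (I0 = CLOSURE({[D' → . D]}), then GOTO on every symbol after a dot until no new states appear). It has 12 states:
  I0: { [C → .], [D → . C], [D → . e D], [D → . y S S], [D' → . D] }  — shift, reduce
  I1: { [D → C .] }  — reduce
  I2: { [D' → D .] }  — accept
  I3: { [C → .], [D → . C], [D → . e D], [D → . y S S], [D → e . D] }  — shift, reduce
  I4: { [D → y . S S], [S → . e], [S → . y - C] }  — shift
  I5: { [D → y S . S], [S → . e], [S → . y - C] }  — shift
  I6: { [S → e .] }  — reduce
  I7: { [S → y . - C] }  — shift
  I8: { [C → .], [S → y - . C] }  — reduce
  I9: { [S → y - C .] }  — reduce
  I10: { [D → y S S .] }  — reduce
  I11: { [D → e D .] }  — reduce

I0 contains reduce item [C → .] and shift items [D → . e D], [D → . y S S] — shift-reduce conflict.
I3 contains reduce item [C → .] and shift items [D → . e D], [D → . y S S] — shift-reduce conflict.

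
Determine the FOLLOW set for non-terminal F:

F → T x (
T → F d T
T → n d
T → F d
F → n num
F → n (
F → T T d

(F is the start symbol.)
F is the start symbol, so $ ∈ FOLLOW(F).
In T → F d T: F is followed by d T, add FIRST(d T) \ {ε} = { 'd' }
In T → F d: F is followed by d, add FIRST(d) \ {ε} = { 'd' }

Taking the union: FOLLOW(F) = { $, 'd' }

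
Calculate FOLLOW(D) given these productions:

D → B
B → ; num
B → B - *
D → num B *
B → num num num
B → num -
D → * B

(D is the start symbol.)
D is the start symbol, so $ ∈ FOLLOW(D).
D does not occur on any right-hand side.

Taking the union: FOLLOW(D) = { $ }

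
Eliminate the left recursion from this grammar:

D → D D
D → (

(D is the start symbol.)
D is directly left-recursive. The standard transformation for
  A → A α₁ | ... | A α_m | β₁ | ... | β_n
is
  A  → β₁ A' | ... | β_n A'
  A' → α₁ A' | ... | α_m A' | ε

D → ( becomes D → ( D'
D → D D becomes D' → D D'
Add D' → ε

Resulting grammar:
D → ( D'
D' → D D'
D' → ε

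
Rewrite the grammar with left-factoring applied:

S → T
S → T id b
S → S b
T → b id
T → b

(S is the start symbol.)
Left-factoring transforms A → αβ₁ | αβ₂ into A → αA' and A' → β₁ | β₂
(α is the longest common prefix among the alternatives). Repeat until
no nonterminal has two alternatives with a common prefix.

Round 1: S has alternatives sharing prefix 'T'. Introduce S': S → T S'
  Add: S' → ε
  Add: S' → id b

Round 2: T has alternatives sharing prefix 'b'. Introduce T': T → b T'
  Add: T' → id
  Add: T' → ε

No remaining common prefixes — done.

Resulting grammar:
S → T S'
S' → ε
S' → id b
S → S b
T → b T'
T' → id
T' → ε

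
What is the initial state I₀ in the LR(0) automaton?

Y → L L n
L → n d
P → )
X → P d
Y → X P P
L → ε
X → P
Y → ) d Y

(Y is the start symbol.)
{ [L → . n d], [L → .], [P → . )], [X → . P d], [X → . P], [Y → . ) d Y], [Y → . L L n], [Y → . X P P], [Y' → . Y] }

First, augment the grammar with Y' → Y
I₀ = CLOSURE({ [Y' → . Y] }):
  [Y' → . Y] has the dot before Y: add [Y → . L L n], [Y → . X P P], [Y → . ) d Y]
  [Y → . L L n] has the dot before L: add [L → . n d], [L → .]
  [Y → . X P P] has the dot before X: add [X → . P d], [X → . P]
  [X → . P d] has the dot before P: add [P → . )]
No further items can be added.

I₀ = { [L → . n d], [L → .], [P → . )], [X → . P d], [X → . P], [Y → . ) d Y], [Y → . L L n], [Y → . X P P], [Y' → . Y] }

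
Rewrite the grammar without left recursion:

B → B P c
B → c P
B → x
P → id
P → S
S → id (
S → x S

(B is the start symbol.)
B → c P B'
B → x B'
B' → P c B'
B' → ε
P → id
P → S
S → id (
S → x S

B is directly left-recursive. The standard transformation for
  A → A α₁ | ... | A α_m | β₁ | ... | β_n
is
  A  → β₁ A' | ... | β_n A'
  A' → α₁ A' | ... | α_m A' | ε

B → c P becomes B → c P B'
B → x becomes B → x B'
B → B P c becomes B' → P c B'
Add B' → ε

Productions for other non-terminals are unchanged:
  P → id
  P → S
  S → id (
  S → x S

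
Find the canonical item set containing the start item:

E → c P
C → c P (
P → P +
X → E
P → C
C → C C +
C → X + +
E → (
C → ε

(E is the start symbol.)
First, augment the grammar with E' → E
I₀ = CLOSURE({ [E' → . E] }):
  [E' → . E] has the dot before E: add [E → . c P], [E → . (]
No further items can be added.

I₀ = { [E → . (], [E → . c P], [E' → . E] }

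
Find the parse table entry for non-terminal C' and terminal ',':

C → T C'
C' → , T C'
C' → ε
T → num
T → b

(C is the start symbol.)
C' → , T C'

To find M[C', ','], we find productions for C' where ',' is in the predict set (PREDICT(N → α) = (FIRST(α) \ {ε}) ∪ (FOLLOW(N) if α ⇒* ε)).

Relevant sets:
  FOLLOW(C') = { $ }

C' → , T C': PREDICT = { ',' }
  ',' is in predict set, so this production goes in M[C', ',']
C' → ε: PREDICT = { $ }

M[C', ','] = C' → , T C'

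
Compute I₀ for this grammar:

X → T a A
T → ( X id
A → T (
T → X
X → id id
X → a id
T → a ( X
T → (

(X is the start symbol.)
First, augment the grammar with X' → X
I₀ = CLOSURE({ [X' → . X] }):
  [X' → . X] has the dot before X: add [X → . T a A], [X → . id id], [X → . a id]
  [X → . T a A] has the dot before T: add [T → . ( X id], [T → . X], [T → . a ( X], [T → . (]
No further items can be added.

I₀ = { [T → . ( X id], [T → . (], [T → . X], [T → . a ( X], [X → . T a A], [X → . a id], [X → . id id], [X' → . X] }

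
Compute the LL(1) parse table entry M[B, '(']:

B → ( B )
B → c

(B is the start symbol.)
B → ( B )

To find M[B, '('], we find productions for B where '(' is in the predict set (PREDICT(N → α) = (FIRST(α) \ {ε}) ∪ (FOLLOW(N) if α ⇒* ε)).

B → ( B ): PREDICT = { '(' }
  '(' is in predict set, so this production goes in M[B, '(']
B → c: PREDICT = { 'c' }

M[B, '('] = B → ( B )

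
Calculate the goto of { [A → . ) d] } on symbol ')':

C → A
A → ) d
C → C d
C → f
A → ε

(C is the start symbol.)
{ [A → ) . d] }

GOTO(I, ')') = CLOSURE({ [A → αX.β] : [A → α.Xβ] ∈ I, X = ')' })

Items with dot before ')', with the dot advanced:
  [A → . ) d] → [A → ) . d]
Closure adds nothing (no advanced item has the dot before a non-terminal).

GOTO = { [A → ) . d] }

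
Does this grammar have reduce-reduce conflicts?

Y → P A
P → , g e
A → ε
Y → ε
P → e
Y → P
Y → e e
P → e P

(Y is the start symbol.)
Augment with Y' → Y and build the canonical LR(0) collection (I0 = CLOSURE({[Y' → . Y]}), then GOTO on every symbol after a dot until no new states appear). It has 11 states:
  I0: { [P → . , g e], [P → . e P], [P → . e], [Y → . P A], [Y → . P], [Y → . e e], [Y → .], [Y' → . Y] }  — shift, reduce
  I1: { [P → , . g e] }  — shift
  I2: { [A → .], [Y → P . A], [Y → P .] }  — 2 reduces
  I3: { [Y' → Y .] }  — accept
  I4: { [P → . , g e], [P → . e P], [P → . e], [P → e . P], [P → e .], [Y → e . e] }  — shift, reduce
  I5: { [P → e P .] }  — reduce
  I6: { [P → . , g e], [P → . e P], [P → . e], [P → e . P], [P → e .], [Y → e e .] }  — shift, 2 reduces
  I7: { [P → . , g e], [P → . e P], [P → . e], [P → e . P], [P → e .] }  — shift, reduce
  I8: { [Y → P A .] }  — reduce
  I9: { [P → , g . e] }  — shift
  I10: { [P → , g e .] }  — reduce

I2 contains complete items [A → .], [Y → P .] — reduce-reduce conflict.
I6 contains complete items [P → e .], [Y → e e .] — reduce-reduce conflict.

Answer: Yes — I2: [A → .] vs [Y → P .]; I6: [P → e .] vs [Y → e e .]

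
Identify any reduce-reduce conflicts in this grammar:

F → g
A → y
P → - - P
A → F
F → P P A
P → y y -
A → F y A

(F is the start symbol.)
A reduce-reduce conflict occurs when an LR(0) state has two complete items [A → α .] and [B → β .] — both call for a reduction, and with no lookahead the parser cannot choose between them.

Augment with F' → F and build the canonical LR(0) collection (I0 = CLOSURE({[F' → . F]}), then GOTO on every symbol after a dot until no new states appear). It has 16 states:
  I0: { [F → . P P A], [F → . g], [F' → . F], [P → . - - P], [P → . y y -] }  — shift
  I1: { [P → - . - P] }  — shift
  I2: { [F' → F .] }  — accept
  I3: { [F → P . P A], [P → . - - P], [P → . y y -] }  — shift
  I4: { [F → g .] }  — reduce
  I5: { [P → y . y -] }  — shift
  I6: { [P → y y . -] }  — shift
  I7: { [P → y y - .] }  — reduce
  I8: { [A → . F y A], [A → . F], [A → . y], [F → . P P A], [F → . g], [F → P P . A], [P → . - - P], [P → . y y -] }  — shift
  I9: { [F → P P A .] }  — reduce
  I10: { [A → F . y A], [A → F .] }  — shift, reduce
  I11: { [A → y .], [P → y . y -] }  — shift, reduce
  I12: { [A → . F y A], [A → . F], [A → . y], [A → F y . A], [F → . P P A], [F → . g], [P → . - - P], [P → . y y -] }  — shift
  I13: { [A → F y A .] }  — reduce
  I14: { [P → - - . P], [P → . - - P], [P → . y y -] }  — shift
  I15: { [P → - - P .] }  — reduce

No state contains more than one complete item.

Answer: No reduce-reduce conflicts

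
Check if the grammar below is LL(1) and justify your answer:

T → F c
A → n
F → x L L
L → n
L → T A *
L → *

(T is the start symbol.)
Relevant sets:
  FIRST(T) = { 'x' }

For L:
  PREDICT(L → n) = { 'n' }
  PREDICT(L → T A '*') = { 'x' }
  PREDICT(L → '*') = { '*' }
T, A, F have a single production, so nothing to check there.

All predict sets are disjoint. The grammar IS LL(1).

Answer: Yes, the grammar is LL(1).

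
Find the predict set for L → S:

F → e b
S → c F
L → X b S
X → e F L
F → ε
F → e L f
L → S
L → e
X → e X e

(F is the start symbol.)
{ 'c' }

PREDICT(L → S) = (FIRST(RHS) \ {ε}) ∪ (FOLLOW(L) if ε ∈ FIRST(RHS), i.e. RHS ⇒* ε)
FIRST(S) = { 'c' }
FIRST(S) = { 'c' }
ε ∉ FIRST(S), so FOLLOW(L) is not added.
PREDICT(L → S) = { 'c' }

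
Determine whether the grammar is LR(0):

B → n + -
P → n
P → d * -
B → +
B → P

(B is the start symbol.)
No. Shift-reduce conflict between [P → n .] and [B → n . + -]

Augment with B' → B and build the canonical LR(0) collection (I0 = CLOSURE({[B' → . B]}), then GOTO on every symbol after a dot until no new states appear). It has 10 states:
  I0: { [B → . +], [B → . P], [B → . n + -], [B' → . B], [P → . d * -], [P → . n] }  — shift
  I1: { [B → + .] }  — reduce
  I2: { [B' → B .] }  — accept
  I3: { [B → P .] }  — reduce
  I4: { [P → d . * -] }  — shift
  I5: { [B → n . + -], [P → n .] }  — shift, reduce
  I6: { [B → n + . -] }  — shift
  I7: { [B → n + - .] }  — reduce
  I8: { [P → d * . -] }  — shift
  I9: { [P → d * - .] }  — reduce

Conflict in state I5:
  Shift-reduce conflict between [P → n .] and [B → n . + -]
So the grammar is NOT LR(0).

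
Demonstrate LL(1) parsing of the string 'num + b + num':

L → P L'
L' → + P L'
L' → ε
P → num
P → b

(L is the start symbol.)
Stack is shown with the top on the left.

Stack     Input            Action
---------------------------------
L $       num + b + num $  output L → P L'
P L' $    num + b + num $  output P → num
num L' $  num + b + num $  match 'num'
L' $      + b + num $      output L' → + P L'
+ P L' $  + b + num $      match '+'
P L' $    b + num $        output P → b
b L' $    b + num $        match 'b'
L' $      + num $          output L' → + P L'
+ P L' $  + num $          match '+'
P L' $    num $            output P → num
num L' $  num $            match 'num'
L' $      $                output L' → ε
$         $                accept

The string is accepted.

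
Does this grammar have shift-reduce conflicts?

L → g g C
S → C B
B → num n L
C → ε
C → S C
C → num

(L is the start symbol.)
Augment with L' → L and build the canonical LR(0) collection (I0 = CLOSURE({[L' → . L]}), then GOTO on every symbol after a dot until no new states appear). It has 12 states:
  I0: { [L → . g g C], [L' → . L] }  — shift
  I1: { [L' → L .] }  — accept
  I2: { [L → g . g C] }  — shift
  I3: { [C → . S C], [C → . num], [C → .], [L → g g . C], [S → . C B] }  — shift, reduce
  I4: { [B → . num n L], [L → g g C .], [S → C . B] }  — shift, reduce
  I5: { [C → . S C], [C → . num], [C → .], [C → S . C], [S → . C B] }  — shift, reduce
  I6: { [C → num .] }  — reduce
  I7: { [B → . num n L], [C → S C .], [S → C . B] }  — shift, reduce
  I8: { [S → C B .] }  — reduce
  I9: { [B → num . n L] }  — shift
  I10: { [B → num n . L], [L → . g g C] }  — shift
  I11: { [B → num n L .] }  — reduce

I3 contains reduce item [C → .] and shift item [C → . num] — shift-reduce conflict.
I4 contains reduce item [L → g g C .] and shift item [B → . num n L] — shift-reduce conflict.
I5 contains reduce item [C → .] and shift item [C → . num] — shift-reduce conflict.
I7 contains reduce item [C → S C .] and shift item [B → . num n L] — shift-reduce conflict.

Answer: Yes — I3: [C → .] vs [C → . num]; I4: [L → g g C .] vs [B → . num n L]; I5: [C → .] vs [C → . num]; I7: [C → S C .] vs [B → . num n L]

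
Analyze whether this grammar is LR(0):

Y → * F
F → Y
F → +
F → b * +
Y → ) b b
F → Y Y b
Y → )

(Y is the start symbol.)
Augment with Y' → Y and build the canonical LR(0) collection (I0 = CLOSURE({[Y' → . Y]}), then GOTO on every symbol after a dot until no new states appear). It has 14 states:
  I0: { [Y → . ) b b], [Y → . )], [Y → . * F], [Y' → . Y] }  — shift
  I1: { [Y → ) . b b], [Y → ) .] }  — shift, reduce
  I2: { [F → . +], [F → . Y Y b], [F → . Y], [F → . b * +], [Y → * . F], [Y → . ) b b], [Y → . )], [Y → . * F] }  — shift
  I3: { [Y' → Y .] }  — accept
  I4: { [F → + .] }  — reduce
  I5: { [Y → * F .] }  — reduce
  I6: { [F → Y . Y b], [F → Y .], [Y → . ) b b], [Y → . )], [Y → . * F] }  — shift, reduce
  I7: { [F → b . * +] }  — shift
  I8: { [F → b * . +] }  — shift
  I9: { [F → b * + .] }  — reduce
  I10: { [F → Y Y . b] }  — shift
  I11: { [F → Y Y b .] }  — reduce
  I12: { [Y → ) b . b] }  — shift
  I13: { [Y → ) b b .] }  — reduce

Conflict in state I1:
  Shift-reduce conflict between [Y → ) .] and [Y → ) . b b]
So the grammar is NOT LR(0).

Answer: No. Shift-reduce conflict between [Y → ) .] and [Y → ) . b b]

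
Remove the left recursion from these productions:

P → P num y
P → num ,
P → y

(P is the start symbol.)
P → num , P'
P → y P'
P' → num y P'
P' → ε

P is directly left-recursive. The standard transformation for
  A → A α₁ | ... | A α_m | β₁ | ... | β_n
is
  A  → β₁ A' | ... | β_n A'
  A' → α₁ A' | ... | α_m A' | ε

P → num , becomes P → num , P'
P → y becomes P → y P'
P → P num y becomes P' → num y P'
Add P' → ε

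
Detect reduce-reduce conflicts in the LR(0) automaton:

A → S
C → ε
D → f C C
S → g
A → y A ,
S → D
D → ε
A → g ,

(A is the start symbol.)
Augment with A' → A and build the canonical LR(0) collection (I0 = CLOSURE({[A' → . A]}), then GOTO on every symbol after a dot until no new states appear). It has 12 states:
  I0: { [A → . S], [A → . g ,], [A → . y A ,], [A' → . A], [D → . f C C], [D → .], [S → . D], [S → . g] }  — shift, reduce
  I1: { [A' → A .] }  — accept
  I2: { [S → D .] }  — reduce
  I3: { [A → S .] }  — reduce
  I4: { [C → .], [D → f . C C] }  — reduce
  I5: { [A → g . ,], [S → g .] }  — shift, reduce
  I6: { [A → . S], [A → . g ,], [A → . y A ,], [A → y . A ,], [D → . f C C], [D → .], [S → . D], [S → . g] }  — shift, reduce
  I7: { [A → y A . ,] }  — shift
  I8: { [A → y A , .] }  — reduce
  I9: { [A → g , .] }  — reduce
  I10: { [C → .], [D → f C . C] }  — reduce
  I11: { [D → f C C .] }  — reduce

No state contains more than one complete item.

Answer: No reduce-reduce conflicts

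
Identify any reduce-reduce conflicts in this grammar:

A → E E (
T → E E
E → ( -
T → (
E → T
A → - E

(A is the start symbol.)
Yes — I7: [A → E E ( .] vs [T → ( .]

Augment with A' → A and build the canonical LR(0) collection (I0 = CLOSURE({[A' → . A]}), then GOTO on every symbol after a dot until no new states appear). It has 11 states:
  I0: { [A → . - E], [A → . E E (], [A' → . A], [E → . ( -], [E → . T], [T → . (], [T → . E E] }  — shift
  I1: { [E → ( . -], [T → ( .] }  — shift, reduce
  I2: { [A → - . E], [E → . ( -], [E → . T], [T → . (], [T → . E E] }  — shift
  I3: { [A' → A .] }  — accept
  I4: { [A → E . E (], [E → . ( -], [E → . T], [T → . (], [T → . E E], [T → E . E] }  — shift
  I5: { [E → T .] }  — reduce
  I6: { [A → E E . (], [E → . ( -], [E → . T], [T → . (], [T → . E E], [T → E . E], [T → E E .] }  — shift, reduce
  I7: { [A → E E ( .], [E → ( . -], [T → ( .] }  — shift, 2 reduces
  I8: { [E → . ( -], [E → . T], [T → . (], [T → . E E], [T → E . E], [T → E E .] }  — shift, reduce
  I9: { [E → ( - .] }  — reduce
  I10: { [A → - E .], [E → . ( -], [E → . T], [T → . (], [T → . E E], [T → E . E] }  — shift, reduce

I7 contains complete items [A → E E ( .], [T → ( .] — reduce-reduce conflict.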